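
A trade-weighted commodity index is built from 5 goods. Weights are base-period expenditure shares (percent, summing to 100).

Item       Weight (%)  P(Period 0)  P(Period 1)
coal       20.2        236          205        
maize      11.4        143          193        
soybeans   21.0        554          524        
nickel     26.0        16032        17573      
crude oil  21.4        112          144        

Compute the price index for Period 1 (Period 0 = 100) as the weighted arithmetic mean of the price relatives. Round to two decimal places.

coal: 20.2 × (205/236) = 20.2 × 0.868644 = 17.5466
maize: 11.4 × (193/143) = 11.4 × 1.349650 = 15.3860
soybeans: 21.0 × (524/554) = 21.0 × 0.945848 = 19.8628
nickel: 26.0 × (17573/16032) = 26.0 × 1.096120 = 28.4991
crude oil: 21.4 × (144/112) = 21.4 × 1.285714 = 27.5143
Index = Σ wᵢ·(p₁ᵢ/p₀ᵢ) = 17.5466 + 15.3860 + 19.8628 + 28.4991 + 27.5143 = 108.8089

108.81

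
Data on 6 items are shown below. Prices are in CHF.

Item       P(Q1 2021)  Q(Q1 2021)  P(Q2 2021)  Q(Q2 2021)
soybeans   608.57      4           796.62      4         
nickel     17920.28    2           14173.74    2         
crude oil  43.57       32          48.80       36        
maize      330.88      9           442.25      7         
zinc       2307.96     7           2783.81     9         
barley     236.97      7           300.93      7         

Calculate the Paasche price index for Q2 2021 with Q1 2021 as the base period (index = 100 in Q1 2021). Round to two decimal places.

Paasche price index uses current-period quantities as weights.
ΣP(Q2 2021)·Q(Q2 2021) = 796.62×4 + 14173.74×2 + 48.80×36 + 442.25×7 + 2783.81×9 + 300.93×7 = 3186.48 + 28347.48 + 1756.8 + 3095.75 + 25054.29 + 2106.51 = 63547.31
ΣP(Q1 2021)·Q(Q2 2021) = 608.57×4 + 17920.28×2 + 43.57×36 + 330.88×7 + 2307.96×9 + 236.97×7 = 2434.28 + 35840.56 + 1568.52 + 2316.16 + 20771.64 + 1658.79 = 64589.95
Index = 63547.31 / 64589.95 × 100 = 98.3858

98.39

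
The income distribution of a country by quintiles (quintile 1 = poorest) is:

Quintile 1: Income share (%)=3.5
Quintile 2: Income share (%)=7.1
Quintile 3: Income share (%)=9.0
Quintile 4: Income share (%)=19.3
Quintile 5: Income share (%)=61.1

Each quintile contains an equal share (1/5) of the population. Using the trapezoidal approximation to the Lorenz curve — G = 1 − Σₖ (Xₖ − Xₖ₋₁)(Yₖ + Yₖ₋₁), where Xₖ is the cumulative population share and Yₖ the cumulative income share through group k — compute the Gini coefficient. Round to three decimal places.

Cumulative income shares Yₖ: 0.0350, 0.1060, 0.1960, 0.3890, 1.0000
Σ (Xₖ−Xₖ₋₁)(Yₖ+Yₖ₋₁) = (1/5)(0.0350+0.0000) + (1/5)(0.1060+0.0350) + (1/5)(0.1960+0.1060) + (1/5)(0.3890+0.1960) + (1/5)(1.0000+0.3890)
  = 0.0070 + 0.0282 + 0.0604 + 0.1170 + 0.2778 = 0.4904
G = 1 − 0.4904 = 0.5096

0.510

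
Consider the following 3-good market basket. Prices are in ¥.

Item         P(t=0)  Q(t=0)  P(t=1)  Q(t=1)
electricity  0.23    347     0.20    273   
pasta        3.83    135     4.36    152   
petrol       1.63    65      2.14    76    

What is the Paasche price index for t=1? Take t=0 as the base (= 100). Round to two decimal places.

Paasche price index uses current-period quantities as weights.
ΣP(t=1)·Q(t=1) = 0.20×273 + 4.36×152 + 2.14×76 = 54.6 + 662.72 + 162.64 = 879.96
ΣP(t=0)·Q(t=1) = 0.23×273 + 3.83×152 + 1.63×76 = 62.79 + 582.16 + 123.88 = 768.83
Index = 879.96 / 768.83 × 100 = 114.4544

114.45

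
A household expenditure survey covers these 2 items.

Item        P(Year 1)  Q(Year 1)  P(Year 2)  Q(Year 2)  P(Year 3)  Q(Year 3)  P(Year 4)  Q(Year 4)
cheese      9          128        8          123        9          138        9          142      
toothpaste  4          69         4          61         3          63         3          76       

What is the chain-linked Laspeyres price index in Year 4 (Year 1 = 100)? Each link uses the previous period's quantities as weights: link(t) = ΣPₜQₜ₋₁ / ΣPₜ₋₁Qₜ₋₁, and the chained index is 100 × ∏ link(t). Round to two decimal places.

Link Year 1→Year 2:
ΣP(Year 2)Q(Year 1) = 8×128 + 4×69 = 1024 + 276 = 1300
ΣP(Year 1)Q(Year 1) = 9×128 + 4×69 = 1152 + 276 = 1428
link = 1300/1428 = 0.910364
Link Year 2→Year 3:
ΣP(Year 3)Q(Year 2) = 9×123 + 3×61 = 1107 + 183 = 1290
ΣP(Year 2)Q(Year 2) = 8×123 + 4×61 = 984 + 244 = 1228
link = 1290/1228 = 1.050489
Link Year 3→Year 4:
ΣP(Year 4)Q(Year 3) = 9×138 + 3×63 = 1242 + 189 = 1431
ΣP(Year 3)Q(Year 3) = 9×138 + 3×63 = 1242 + 189 = 1431
link = 1431/1431 = 1.000000
Chained index = 100 × 0.910364 × 1.050489 × 1.000000 = 95.6327

95.63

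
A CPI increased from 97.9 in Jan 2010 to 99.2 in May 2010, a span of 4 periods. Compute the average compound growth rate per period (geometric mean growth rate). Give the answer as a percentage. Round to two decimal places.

Growth factor = (99.2/97.9)^(1/4) = (1.013279)^(1/4) = 1.003303
Growth rate = 1.003303 − 1 = 0.003303 = 0.3303%

0.33%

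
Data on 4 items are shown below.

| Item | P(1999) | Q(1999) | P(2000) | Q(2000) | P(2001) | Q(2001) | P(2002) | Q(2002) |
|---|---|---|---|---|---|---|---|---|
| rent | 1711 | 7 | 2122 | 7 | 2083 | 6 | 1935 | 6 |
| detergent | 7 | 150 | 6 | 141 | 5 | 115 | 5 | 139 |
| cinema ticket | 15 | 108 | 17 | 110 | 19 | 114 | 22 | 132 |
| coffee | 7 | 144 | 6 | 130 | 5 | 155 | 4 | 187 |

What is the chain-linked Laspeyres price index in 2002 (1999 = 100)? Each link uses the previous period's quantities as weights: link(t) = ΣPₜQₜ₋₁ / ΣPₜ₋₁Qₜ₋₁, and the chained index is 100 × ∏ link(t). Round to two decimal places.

Link 1999→2000:
ΣP(2000)Q(1999) = 2122×7 + 6×150 + 17×108 + 6×144 = 14854 + 900 + 1836 + 864 = 18454
ΣP(1999)Q(1999) = 1711×7 + 7×150 + 15×108 + 7×144 = 11977 + 1050 + 1620 + 1008 = 15655
link = 18454/15655 = 1.178793
Link 2000→2001:
ΣP(2001)Q(2000) = 2083×7 + 5×141 + 19×110 + 5×130 = 14581 + 705 + 2090 + 650 = 18026
ΣP(2000)Q(2000) = 2122×7 + 6×141 + 17×110 + 6×130 = 14854 + 846 + 1870 + 780 = 18350
link = 18026/18350 = 0.982343
Link 2001→2002:
ΣP(2002)Q(2001) = 1935×6 + 5×115 + 22×114 + 4×155 = 11610 + 575 + 2508 + 620 = 15313
ΣP(2001)Q(2001) = 2083×6 + 5×115 + 19×114 + 5×155 = 12498 + 575 + 2166 + 775 = 16014
link = 15313/16014 = 0.956226
Chained index = 100 × 1.178793 × 0.982343 × 0.956226 = 110.7290

110.73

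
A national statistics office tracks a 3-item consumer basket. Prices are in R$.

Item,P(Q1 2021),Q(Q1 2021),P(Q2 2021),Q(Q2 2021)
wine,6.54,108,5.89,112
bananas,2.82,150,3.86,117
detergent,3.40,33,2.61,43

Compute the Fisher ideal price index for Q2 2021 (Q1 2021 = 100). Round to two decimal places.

103.01

Laspeyres component (base-period weights):
ΣP(Q2 2021)Q(Q1 2021) = 5.89×108 + 3.86×150 + 2.61×33 = 636.12 + 579 + 86.13 = 1301.25
ΣP(Q1 2021)Q(Q1 2021) = 6.54×108 + 2.82×150 + 3.40×33 = 706.32 + 423 + 112.2 = 1241.52
L = 1301.25 / 1241.52 × 100 = 104.8110
Paasche component (current-period weights):
ΣP(Q2 2021)Q(Q2 2021) = 5.89×112 + 3.86×117 + 2.61×43 = 659.68 + 451.62 + 112.23 = 1223.53
ΣP(Q1 2021)Q(Q2 2021) = 6.54×112 + 2.82×117 + 3.40×43 = 732.48 + 329.94 + 146.2 = 1208.62
P = 1223.53 / 1208.62 × 100 = 101.2336
Fisher = √(L × P) = √(104.8110 × 101.2336) = 103.0068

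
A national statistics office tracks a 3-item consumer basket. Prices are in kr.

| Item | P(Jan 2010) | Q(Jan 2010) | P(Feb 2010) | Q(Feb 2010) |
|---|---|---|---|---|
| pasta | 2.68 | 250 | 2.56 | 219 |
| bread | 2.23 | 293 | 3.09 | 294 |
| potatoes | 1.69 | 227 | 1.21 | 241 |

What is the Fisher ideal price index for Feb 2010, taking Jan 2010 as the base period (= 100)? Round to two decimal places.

106.67

Laspeyres component (base-period weights):
ΣP(Feb 2010)Q(Jan 2010) = 2.56×250 + 3.09×293 + 1.21×227 = 640 + 905.37 + 274.67 = 1820.04
ΣP(Jan 2010)Q(Jan 2010) = 2.68×250 + 2.23×293 + 1.69×227 = 670 + 653.39 + 383.63 = 1707.02
L = 1820.04 / 1707.02 × 100 = 106.6209
Paasche component (current-period weights):
ΣP(Feb 2010)Q(Feb 2010) = 2.56×219 + 3.09×294 + 1.21×241 = 560.64 + 908.46 + 291.61 = 1760.71
ΣP(Jan 2010)Q(Feb 2010) = 2.68×219 + 2.23×294 + 1.69×241 = 586.92 + 655.62 + 407.29 = 1649.83
P = 1760.71 / 1649.83 × 100 = 106.7207
Fisher = √(L × P) = √(106.6209 × 106.7207) = 106.6708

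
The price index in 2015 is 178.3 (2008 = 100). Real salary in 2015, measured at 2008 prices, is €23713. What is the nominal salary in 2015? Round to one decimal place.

Nominal = Real × (Index/100) = 23713 × (178.3/100)
        = 23713 × 1.783 = 42280.2790

42280.3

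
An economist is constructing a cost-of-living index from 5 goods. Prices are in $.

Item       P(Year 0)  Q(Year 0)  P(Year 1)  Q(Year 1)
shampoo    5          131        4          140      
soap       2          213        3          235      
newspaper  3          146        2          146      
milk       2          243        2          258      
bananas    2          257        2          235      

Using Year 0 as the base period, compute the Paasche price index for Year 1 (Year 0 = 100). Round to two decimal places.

Paasche price index uses current-period quantities as weights.
ΣP(Year 1)·Q(Year 1) = 4×140 + 3×235 + 2×146 + 2×258 + 2×235 = 560 + 705 + 292 + 516 + 470 = 2543
ΣP(Year 0)·Q(Year 1) = 5×140 + 2×235 + 3×146 + 2×258 + 2×235 = 700 + 470 + 438 + 516 + 470 = 2594
Index = 2543 / 2594 × 100 = 98.0339

98.03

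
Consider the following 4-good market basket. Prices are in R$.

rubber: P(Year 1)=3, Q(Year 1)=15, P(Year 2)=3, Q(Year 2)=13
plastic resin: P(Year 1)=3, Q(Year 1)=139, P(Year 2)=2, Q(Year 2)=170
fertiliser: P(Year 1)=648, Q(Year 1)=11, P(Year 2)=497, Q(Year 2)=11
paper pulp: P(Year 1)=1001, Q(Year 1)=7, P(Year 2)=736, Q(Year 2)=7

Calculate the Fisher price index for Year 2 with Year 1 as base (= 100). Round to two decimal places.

Laspeyres component (base-period weights):
ΣP(Year 2)Q(Year 1) = 3×15 + 2×139 + 497×11 + 736×7 = 45 + 278 + 5467 + 5152 = 10942
ΣP(Year 1)Q(Year 1) = 3×15 + 3×139 + 648×11 + 1001×7 = 45 + 417 + 7128 + 7007 = 14597
L = 10942 / 14597 × 100 = 74.9606
Paasche component (current-period weights):
ΣP(Year 2)Q(Year 2) = 3×13 + 2×170 + 497×11 + 736×7 = 39 + 340 + 5467 + 5152 = 10998
ΣP(Year 1)Q(Year 2) = 3×13 + 3×170 + 648×11 + 1001×7 = 39 + 510 + 7128 + 7007 = 14684
P = 10998 / 14684 × 100 = 74.8978
Fisher = √(L × P) = √(74.9606 × 74.8978) = 74.9292

74.93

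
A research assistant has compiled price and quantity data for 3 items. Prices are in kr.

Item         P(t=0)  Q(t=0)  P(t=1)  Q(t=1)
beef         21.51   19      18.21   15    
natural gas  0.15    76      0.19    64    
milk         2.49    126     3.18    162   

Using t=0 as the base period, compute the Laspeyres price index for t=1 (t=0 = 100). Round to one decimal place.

Laspeyres price index uses base-period quantities as weights.
ΣP(t=1)·Q(t=0) = 18.21×19 + 0.19×76 + 3.18×126 = 345.99 + 14.44 + 400.68 = 761.11
ΣP(t=0)·Q(t=0) = 21.51×19 + 0.15×76 + 2.49×126 = 408.69 + 11.4 + 313.74 = 733.83
Index = 761.11 / 733.83 × 100 = 103.7175

103.7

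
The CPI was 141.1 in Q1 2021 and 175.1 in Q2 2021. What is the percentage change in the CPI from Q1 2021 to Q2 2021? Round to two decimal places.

24.10%

Change = (175.1 − 141.1) / 141.1 × 100
       = 34.0 / 141.1 × 100 = 24.0964%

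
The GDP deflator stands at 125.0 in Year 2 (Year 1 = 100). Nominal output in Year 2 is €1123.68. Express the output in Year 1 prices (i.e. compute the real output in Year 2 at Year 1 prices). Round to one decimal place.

898.9

Real = Nominal ÷ (Index/100) = 1123.68 ÷ (125.0/100)
     = 1123.68 ÷ 1.250 = 898.9440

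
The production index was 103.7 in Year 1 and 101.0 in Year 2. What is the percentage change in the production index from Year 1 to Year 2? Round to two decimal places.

-2.60%

Change = (101.0 − 103.7) / 103.7 × 100
       = -2.7 / 103.7 × 100 = -2.6037%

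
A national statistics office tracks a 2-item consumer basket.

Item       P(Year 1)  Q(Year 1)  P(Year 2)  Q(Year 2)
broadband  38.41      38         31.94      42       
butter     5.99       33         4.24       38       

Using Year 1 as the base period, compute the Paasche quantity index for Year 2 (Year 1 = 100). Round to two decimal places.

Paasche quantity index uses current-period prices as weights.
ΣP(Year 2)·Q(Year 2) = 31.94×42 + 4.24×38 = 1341.48 + 161.12 = 1502.6
ΣP(Year 2)·Q(Year 1) = 31.94×38 + 4.24×33 = 1213.72 + 139.92 = 1353.64
Index = 1502.6 / 1353.64 × 100 = 111.0044

111.00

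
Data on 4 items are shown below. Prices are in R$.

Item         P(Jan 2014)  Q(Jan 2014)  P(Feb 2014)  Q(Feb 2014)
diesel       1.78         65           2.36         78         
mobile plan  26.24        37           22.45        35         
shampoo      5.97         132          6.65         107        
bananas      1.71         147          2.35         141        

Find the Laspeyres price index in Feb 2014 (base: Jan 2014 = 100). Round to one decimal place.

Laspeyres price index uses base-period quantities as weights.
ΣP(Feb 2014)·Q(Jan 2014) = 2.36×65 + 22.45×37 + 6.65×132 + 2.35×147 = 153.4 + 830.65 + 877.8 + 345.45 = 2207.3
ΣP(Jan 2014)·Q(Jan 2014) = 1.78×65 + 26.24×37 + 5.97×132 + 1.71×147 = 115.7 + 970.88 + 788.04 + 251.37 = 2125.99
Index = 2207.3 / 2125.99 × 100 = 103.8246

103.8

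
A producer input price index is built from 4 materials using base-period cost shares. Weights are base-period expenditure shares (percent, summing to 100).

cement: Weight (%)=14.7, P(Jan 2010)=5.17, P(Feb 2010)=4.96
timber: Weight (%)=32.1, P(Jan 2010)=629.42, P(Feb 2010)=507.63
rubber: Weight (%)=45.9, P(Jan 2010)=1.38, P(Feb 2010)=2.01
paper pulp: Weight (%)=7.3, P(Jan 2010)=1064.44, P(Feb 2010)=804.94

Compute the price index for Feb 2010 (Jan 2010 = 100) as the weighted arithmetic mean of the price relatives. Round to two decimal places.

112.37

cement: 14.7 × (4.96/5.17) = 14.7 × 0.959381 = 14.1029
timber: 32.1 × (507.63/629.42) = 32.1 × 0.806504 = 25.8888
rubber: 45.9 × (2.01/1.38) = 45.9 × 1.456522 = 66.8543
paper pulp: 7.3 × (804.94/1064.44) = 7.3 × 0.756210 = 5.5203
Index = Σ wᵢ·(p₁ᵢ/p₀ᵢ) = 14.1029 + 25.8888 + 66.8543 + 5.5203 = 112.3664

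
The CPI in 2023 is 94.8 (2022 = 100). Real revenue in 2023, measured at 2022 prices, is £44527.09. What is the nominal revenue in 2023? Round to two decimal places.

Nominal = Real × (Index/100) = 44527.09 × (94.8/100)
        = 44527.09 × 0.948 = 42211.6813

42211.68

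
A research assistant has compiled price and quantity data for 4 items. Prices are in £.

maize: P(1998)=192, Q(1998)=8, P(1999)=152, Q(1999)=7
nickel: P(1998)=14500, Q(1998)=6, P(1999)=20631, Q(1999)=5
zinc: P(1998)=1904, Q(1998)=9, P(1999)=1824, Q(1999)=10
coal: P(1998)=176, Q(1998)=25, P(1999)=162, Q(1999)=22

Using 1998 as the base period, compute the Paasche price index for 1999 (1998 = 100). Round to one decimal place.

130.2

Paasche price index uses current-period quantities as weights.
ΣP(1999)·Q(1999) = 152×7 + 20631×5 + 1824×10 + 162×22 = 1064 + 103155 + 18240 + 3564 = 126023
ΣP(1998)·Q(1999) = 192×7 + 14500×5 + 1904×10 + 176×22 = 1344 + 72500 + 19040 + 3872 = 96756
Index = 126023 / 96756 × 100 = 130.2483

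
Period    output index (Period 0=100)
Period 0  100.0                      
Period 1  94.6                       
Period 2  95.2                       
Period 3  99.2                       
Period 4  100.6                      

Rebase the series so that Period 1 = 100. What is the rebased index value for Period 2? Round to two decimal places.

100.63

Rebased(Period 2) = 95.2 / 94.6 × 100 = 100.6342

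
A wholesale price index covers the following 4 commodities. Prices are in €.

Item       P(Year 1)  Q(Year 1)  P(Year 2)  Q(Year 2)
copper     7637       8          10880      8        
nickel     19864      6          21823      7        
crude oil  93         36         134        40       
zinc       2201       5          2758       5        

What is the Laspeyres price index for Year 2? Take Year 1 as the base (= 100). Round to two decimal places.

Laspeyres price index uses base-period quantities as weights.
ΣP(Year 2)·Q(Year 1) = 10880×8 + 21823×6 + 134×36 + 2758×5 = 87040 + 130938 + 4824 + 13790 = 236592
ΣP(Year 1)·Q(Year 1) = 7637×8 + 19864×6 + 93×36 + 2201×5 = 61096 + 119184 + 3348 + 11005 = 194633
Index = 236592 / 194633 × 100 = 121.5580

121.56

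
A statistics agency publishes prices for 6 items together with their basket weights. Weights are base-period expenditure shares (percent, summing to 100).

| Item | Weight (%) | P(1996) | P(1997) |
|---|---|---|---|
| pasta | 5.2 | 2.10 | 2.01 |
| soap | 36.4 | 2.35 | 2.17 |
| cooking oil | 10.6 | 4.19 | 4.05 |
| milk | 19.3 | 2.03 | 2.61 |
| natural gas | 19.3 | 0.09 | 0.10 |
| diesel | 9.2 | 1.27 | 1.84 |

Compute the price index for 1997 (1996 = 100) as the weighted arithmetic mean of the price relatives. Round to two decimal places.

108.42

pasta: 5.2 × (2.01/2.10) = 5.2 × 0.957143 = 4.9771
soap: 36.4 × (2.17/2.35) = 36.4 × 0.923404 = 33.6119
cooking oil: 10.6 × (4.05/4.19) = 10.6 × 0.966587 = 10.2458
milk: 19.3 × (2.61/2.03) = 19.3 × 1.285714 = 24.8143
natural gas: 19.3 × (0.10/0.09) = 19.3 × 1.111111 = 21.4444
diesel: 9.2 × (1.84/1.27) = 9.2 × 1.448819 = 13.3291
Index = Σ wᵢ·(p₁ᵢ/p₀ᵢ) = 4.9771 + 33.6119 + 10.2458 + 24.8143 + 21.4444 + 13.3291 = 108.4227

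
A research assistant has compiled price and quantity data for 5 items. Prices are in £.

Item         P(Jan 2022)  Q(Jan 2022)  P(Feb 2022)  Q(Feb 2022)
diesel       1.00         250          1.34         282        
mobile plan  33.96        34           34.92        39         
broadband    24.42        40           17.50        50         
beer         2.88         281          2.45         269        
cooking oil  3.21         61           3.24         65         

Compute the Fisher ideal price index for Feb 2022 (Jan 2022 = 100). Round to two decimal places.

91.61

Laspeyres component (base-period weights):
ΣP(Feb 2022)Q(Jan 2022) = 1.34×250 + 34.92×34 + 17.50×40 + 2.45×281 + 3.24×61 = 335 + 1187.28 + 700 + 688.45 + 197.64 = 3108.37
ΣP(Jan 2022)Q(Jan 2022) = 1.00×250 + 33.96×34 + 24.42×40 + 2.88×281 + 3.21×61 = 250 + 1154.64 + 976.8 + 809.28 + 195.81 = 3386.53
L = 3108.37 / 3386.53 × 100 = 91.7863
Paasche component (current-period weights):
ΣP(Feb 2022)Q(Feb 2022) = 1.34×282 + 34.92×39 + 17.50×50 + 2.45×269 + 3.24×65 = 377.88 + 1361.88 + 875 + 659.05 + 210.6 = 3484.41
ΣP(Jan 2022)Q(Feb 2022) = 1.00×282 + 33.96×39 + 24.42×50 + 2.88×269 + 3.21×65 = 282 + 1324.44 + 1221 + 774.72 + 208.65 = 3810.81
P = 3484.41 / 3810.81 × 100 = 91.4349
Fisher = √(L × P) = √(91.7863 × 91.4349) = 91.6104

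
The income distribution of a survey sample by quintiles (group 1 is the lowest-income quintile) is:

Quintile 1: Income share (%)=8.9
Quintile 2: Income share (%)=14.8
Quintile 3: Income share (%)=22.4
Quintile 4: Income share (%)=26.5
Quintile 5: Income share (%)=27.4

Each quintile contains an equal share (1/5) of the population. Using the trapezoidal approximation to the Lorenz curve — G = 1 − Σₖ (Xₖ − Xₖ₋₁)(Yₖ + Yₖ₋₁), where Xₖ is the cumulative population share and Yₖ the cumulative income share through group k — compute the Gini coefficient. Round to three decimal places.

0.195

Cumulative income shares Yₖ: 0.0890, 0.2370, 0.4610, 0.7260, 1.0000
Σ (Xₖ−Xₖ₋₁)(Yₖ+Yₖ₋₁) = (1/5)(0.0890+0.0000) + (1/5)(0.2370+0.0890) + (1/5)(0.4610+0.2370) + (1/5)(0.7260+0.4610) + (1/5)(1.0000+0.7260)
  = 0.0178 + 0.0652 + 0.1396 + 0.2374 + 0.3452 = 0.8052
G = 1 − 0.8052 = 0.1948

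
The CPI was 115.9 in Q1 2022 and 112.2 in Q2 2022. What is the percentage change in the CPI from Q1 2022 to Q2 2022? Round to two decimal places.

Change = (112.2 − 115.9) / 115.9 × 100
       = -3.7 / 115.9 × 100 = -3.1924%

-3.19%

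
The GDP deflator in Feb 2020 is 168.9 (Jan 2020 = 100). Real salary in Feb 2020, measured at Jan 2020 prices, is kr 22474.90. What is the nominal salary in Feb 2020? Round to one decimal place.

Nominal = Real × (Index/100) = 22474.90 × (168.9/100)
        = 22474.90 × 1.689 = 37960.1061

37960.1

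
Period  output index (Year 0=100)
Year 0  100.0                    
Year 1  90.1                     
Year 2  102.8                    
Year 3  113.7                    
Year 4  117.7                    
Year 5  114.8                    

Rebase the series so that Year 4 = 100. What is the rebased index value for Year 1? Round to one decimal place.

Rebased(Year 1) = 90.1 / 117.7 × 100 = 76.5506

76.6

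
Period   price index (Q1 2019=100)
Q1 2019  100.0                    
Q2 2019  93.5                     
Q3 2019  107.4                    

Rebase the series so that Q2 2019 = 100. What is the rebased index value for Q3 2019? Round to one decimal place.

114.9

Rebased(Q3 2019) = 107.4 / 93.5 × 100 = 114.8663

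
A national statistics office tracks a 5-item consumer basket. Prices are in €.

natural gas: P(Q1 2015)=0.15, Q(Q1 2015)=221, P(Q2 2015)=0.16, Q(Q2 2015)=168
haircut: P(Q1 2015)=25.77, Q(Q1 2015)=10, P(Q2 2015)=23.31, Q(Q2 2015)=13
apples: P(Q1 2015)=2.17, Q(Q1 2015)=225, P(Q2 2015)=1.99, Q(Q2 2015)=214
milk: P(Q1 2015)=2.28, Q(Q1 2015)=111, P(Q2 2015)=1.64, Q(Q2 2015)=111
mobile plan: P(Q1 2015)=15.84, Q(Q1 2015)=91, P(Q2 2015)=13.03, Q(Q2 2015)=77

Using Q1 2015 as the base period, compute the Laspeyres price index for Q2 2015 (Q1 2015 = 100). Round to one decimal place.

Laspeyres price index uses base-period quantities as weights.
ΣP(Q2 2015)·Q(Q1 2015) = 0.16×221 + 23.31×10 + 1.99×225 + 1.64×111 + 13.03×91 = 35.36 + 233.1 + 447.75 + 182.04 + 1185.73 = 2083.98
ΣP(Q1 2015)·Q(Q1 2015) = 0.15×221 + 25.77×10 + 2.17×225 + 2.28×111 + 15.84×91 = 33.15 + 257.7 + 488.25 + 253.08 + 1441.44 = 2473.62
Index = 2083.98 / 2473.62 × 100 = 84.2482

84.2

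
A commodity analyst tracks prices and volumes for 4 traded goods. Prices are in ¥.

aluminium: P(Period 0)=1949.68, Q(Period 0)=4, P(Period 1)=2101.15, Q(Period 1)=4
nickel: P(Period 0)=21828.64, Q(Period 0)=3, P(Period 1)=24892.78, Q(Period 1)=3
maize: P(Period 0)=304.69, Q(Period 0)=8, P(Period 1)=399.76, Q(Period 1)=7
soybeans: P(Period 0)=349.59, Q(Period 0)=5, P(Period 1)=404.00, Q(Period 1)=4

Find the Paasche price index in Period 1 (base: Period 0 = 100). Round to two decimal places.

Paasche price index uses current-period quantities as weights.
ΣP(Period 1)·Q(Period 1) = 2101.15×4 + 24892.78×3 + 399.76×7 + 404.00×4 = 8404.6 + 74678.34 + 2798.32 + 1616 = 87497.26
ΣP(Period 0)·Q(Period 1) = 1949.68×4 + 21828.64×3 + 304.69×7 + 349.59×4 = 7798.72 + 65485.92 + 2132.83 + 1398.36 = 76815.83
Index = 87497.26 / 76815.83 × 100 = 113.9052

113.91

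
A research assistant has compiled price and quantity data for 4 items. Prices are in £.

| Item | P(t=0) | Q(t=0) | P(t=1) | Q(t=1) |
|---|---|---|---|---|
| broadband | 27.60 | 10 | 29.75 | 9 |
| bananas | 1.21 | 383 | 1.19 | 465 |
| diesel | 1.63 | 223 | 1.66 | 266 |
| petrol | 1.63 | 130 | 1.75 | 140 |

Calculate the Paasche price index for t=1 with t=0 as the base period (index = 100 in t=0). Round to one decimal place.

Paasche price index uses current-period quantities as weights.
ΣP(t=1)·Q(t=1) = 29.75×9 + 1.19×465 + 1.66×266 + 1.75×140 = 267.75 + 553.35 + 441.56 + 245 = 1507.66
ΣP(t=0)·Q(t=1) = 27.60×9 + 1.21×465 + 1.63×266 + 1.63×140 = 248.4 + 562.65 + 433.58 + 228.2 = 1472.83
Index = 1507.66 / 1472.83 × 100 = 102.3648

102.4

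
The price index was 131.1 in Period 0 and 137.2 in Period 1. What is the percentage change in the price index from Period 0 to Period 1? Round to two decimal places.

Change = (137.2 − 131.1) / 131.1 × 100
       = 6.1 / 131.1 × 100 = 4.6529%

4.65%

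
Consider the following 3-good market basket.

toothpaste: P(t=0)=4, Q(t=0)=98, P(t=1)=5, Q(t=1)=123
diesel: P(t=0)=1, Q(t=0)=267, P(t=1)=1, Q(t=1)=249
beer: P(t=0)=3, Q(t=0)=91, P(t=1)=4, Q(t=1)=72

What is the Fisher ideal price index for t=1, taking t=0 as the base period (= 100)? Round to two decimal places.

120.33

Laspeyres component (base-period weights):
ΣP(t=1)Q(t=0) = 5×98 + 1×267 + 4×91 = 490 + 267 + 364 = 1121
ΣP(t=0)Q(t=0) = 4×98 + 1×267 + 3×91 = 392 + 267 + 273 = 932
L = 1121 / 932 × 100 = 120.2790
Paasche component (current-period weights):
ΣP(t=1)Q(t=1) = 5×123 + 1×249 + 4×72 = 615 + 249 + 288 = 1152
ΣP(t=0)Q(t=1) = 4×123 + 1×249 + 3×72 = 492 + 249 + 216 = 957
P = 1152 / 957 × 100 = 120.3762
Fisher = √(L × P) = √(120.2790 × 120.3762) = 120.3276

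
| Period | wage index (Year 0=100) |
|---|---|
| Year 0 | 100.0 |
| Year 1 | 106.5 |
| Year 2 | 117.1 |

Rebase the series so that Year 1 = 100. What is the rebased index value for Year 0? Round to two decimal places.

93.90

Rebased(Year 0) = 100.0 / 106.5 × 100 = 93.8967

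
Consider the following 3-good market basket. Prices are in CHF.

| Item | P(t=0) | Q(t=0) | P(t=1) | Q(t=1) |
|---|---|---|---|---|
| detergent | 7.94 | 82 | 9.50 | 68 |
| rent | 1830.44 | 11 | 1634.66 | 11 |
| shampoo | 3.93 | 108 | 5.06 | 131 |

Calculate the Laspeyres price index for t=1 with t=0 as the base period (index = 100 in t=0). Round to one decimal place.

91.0

Laspeyres price index uses base-period quantities as weights.
ΣP(t=1)·Q(t=0) = 9.50×82 + 1634.66×11 + 5.06×108 = 779 + 17981.26 + 546.48 = 19306.74
ΣP(t=0)·Q(t=0) = 7.94×82 + 1830.44×11 + 3.93×108 = 651.08 + 20134.84 + 424.44 = 21210.36
Index = 19306.74 / 21210.36 × 100 = 91.0250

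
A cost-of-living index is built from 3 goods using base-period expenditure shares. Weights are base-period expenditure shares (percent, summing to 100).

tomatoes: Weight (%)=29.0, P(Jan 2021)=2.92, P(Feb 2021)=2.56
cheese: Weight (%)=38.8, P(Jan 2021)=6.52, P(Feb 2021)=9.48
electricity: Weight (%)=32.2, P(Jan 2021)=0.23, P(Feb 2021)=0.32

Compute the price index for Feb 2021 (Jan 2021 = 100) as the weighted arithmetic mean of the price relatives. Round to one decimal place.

tomatoes: 29.0 × (2.56/2.92) = 29.0 × 0.876712 = 25.4247
cheese: 38.8 × (9.48/6.52) = 38.8 × 1.453988 = 56.4147
electricity: 32.2 × (0.32/0.23) = 32.2 × 1.391304 = 44.8000
Index = Σ wᵢ·(p₁ᵢ/p₀ᵢ) = 25.4247 + 56.4147 + 44.8000 = 126.6394

126.6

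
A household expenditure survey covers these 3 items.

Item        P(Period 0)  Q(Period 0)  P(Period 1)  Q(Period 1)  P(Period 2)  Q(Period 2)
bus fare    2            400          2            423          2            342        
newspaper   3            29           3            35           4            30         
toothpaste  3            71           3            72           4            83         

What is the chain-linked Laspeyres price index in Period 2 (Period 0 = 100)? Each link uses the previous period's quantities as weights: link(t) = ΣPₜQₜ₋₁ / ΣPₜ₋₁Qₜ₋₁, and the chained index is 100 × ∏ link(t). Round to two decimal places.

Link Period 0→Period 1:
ΣP(Period 1)Q(Period 0) = 2×400 + 3×29 + 3×71 = 800 + 87 + 213 = 1100
ΣP(Period 0)Q(Period 0) = 2×400 + 3×29 + 3×71 = 800 + 87 + 213 = 1100
link = 1100/1100 = 1.000000
Link Period 1→Period 2:
ΣP(Period 2)Q(Period 1) = 2×423 + 4×35 + 4×72 = 846 + 140 + 288 = 1274
ΣP(Period 1)Q(Period 1) = 2×423 + 3×35 + 3×72 = 846 + 105 + 216 = 1167
link = 1274/1167 = 1.091688
Chained index = 100 × 1.000000 × 1.091688 = 109.1688

109.17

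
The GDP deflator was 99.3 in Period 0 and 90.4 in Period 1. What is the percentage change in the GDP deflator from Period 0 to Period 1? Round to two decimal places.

Change = (90.4 − 99.3) / 99.3 × 100
       = -8.9 / 99.3 × 100 = -8.9627%

-8.96%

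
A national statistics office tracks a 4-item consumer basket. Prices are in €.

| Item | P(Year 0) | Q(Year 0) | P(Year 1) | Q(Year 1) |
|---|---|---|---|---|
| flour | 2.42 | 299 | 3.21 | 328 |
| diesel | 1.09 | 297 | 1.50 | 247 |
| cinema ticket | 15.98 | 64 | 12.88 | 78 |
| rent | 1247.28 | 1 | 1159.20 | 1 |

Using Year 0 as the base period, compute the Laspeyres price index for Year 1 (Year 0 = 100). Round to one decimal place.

Laspeyres price index uses base-period quantities as weights.
ΣP(Year 1)·Q(Year 0) = 3.21×299 + 1.50×297 + 12.88×64 + 1159.20×1 = 959.79 + 445.5 + 824.32 + 1159.2 = 3388.81
ΣP(Year 0)·Q(Year 0) = 2.42×299 + 1.09×297 + 15.98×64 + 1247.28×1 = 723.58 + 323.73 + 1022.72 + 1247.28 = 3317.31
Index = 3388.81 / 3317.31 × 100 = 102.1554

102.2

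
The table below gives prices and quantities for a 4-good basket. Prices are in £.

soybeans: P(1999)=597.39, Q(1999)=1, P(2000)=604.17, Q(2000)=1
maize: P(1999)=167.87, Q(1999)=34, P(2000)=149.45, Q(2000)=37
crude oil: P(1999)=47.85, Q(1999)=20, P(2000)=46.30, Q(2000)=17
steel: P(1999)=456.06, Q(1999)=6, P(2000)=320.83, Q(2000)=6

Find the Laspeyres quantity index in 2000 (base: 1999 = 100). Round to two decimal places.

103.60

Laspeyres quantity index uses base-period prices as weights.
ΣP(1999)·Q(2000) = 597.39×1 + 167.87×37 + 47.85×17 + 456.06×6 = 597.39 + 6211.19 + 813.45 + 2736.36 = 10358.39
ΣP(1999)·Q(1999) = 597.39×1 + 167.87×34 + 47.85×20 + 456.06×6 = 597.39 + 5707.58 + 957 + 2736.36 = 9998.33
Index = 10358.39 / 9998.33 × 100 = 103.6012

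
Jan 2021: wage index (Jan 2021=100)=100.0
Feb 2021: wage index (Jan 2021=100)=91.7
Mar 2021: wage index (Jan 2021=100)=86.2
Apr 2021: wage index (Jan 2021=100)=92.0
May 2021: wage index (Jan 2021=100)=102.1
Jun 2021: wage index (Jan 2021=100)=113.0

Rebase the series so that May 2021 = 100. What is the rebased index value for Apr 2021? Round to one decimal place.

Rebased(Apr 2021) = 92.0 / 102.1 × 100 = 90.1077

90.1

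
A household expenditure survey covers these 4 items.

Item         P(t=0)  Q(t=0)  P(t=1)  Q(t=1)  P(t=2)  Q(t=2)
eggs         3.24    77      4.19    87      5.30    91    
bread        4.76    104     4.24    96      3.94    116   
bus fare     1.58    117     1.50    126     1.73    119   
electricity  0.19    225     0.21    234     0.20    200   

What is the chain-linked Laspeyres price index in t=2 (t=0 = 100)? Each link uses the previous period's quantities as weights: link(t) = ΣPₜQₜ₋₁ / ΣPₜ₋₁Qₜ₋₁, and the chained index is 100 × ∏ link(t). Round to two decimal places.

Link t=0→t=1:
ΣP(t=1)Q(t=0) = 4.19×77 + 4.24×104 + 1.50×117 + 0.21×225 = 322.63 + 440.96 + 175.5 + 47.25 = 986.34
ΣP(t=0)Q(t=0) = 3.24×77 + 4.76×104 + 1.58×117 + 0.19×225 = 249.48 + 495.04 + 184.86 + 42.75 = 972.13
link = 986.34/972.13 = 1.014617
Link t=1→t=2:
ΣP(t=2)Q(t=1) = 5.30×87 + 3.94×96 + 1.73×126 + 0.20×234 = 461.1 + 378.24 + 217.98 + 46.8 = 1104.12
ΣP(t=1)Q(t=1) = 4.19×87 + 4.24×96 + 1.50×126 + 0.21×234 = 364.53 + 407.04 + 189 + 49.14 = 1009.71
link = 1104.12/1009.71 = 1.093502
Chained index = 100 × 1.014617 × 1.093502 = 110.9486

110.95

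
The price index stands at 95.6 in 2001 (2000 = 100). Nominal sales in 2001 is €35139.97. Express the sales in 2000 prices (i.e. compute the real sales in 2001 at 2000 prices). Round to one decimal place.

36757.3

Real = Nominal ÷ (Index/100) = 35139.97 ÷ (95.6/100)
     = 35139.97 ÷ 0.956 = 36757.2908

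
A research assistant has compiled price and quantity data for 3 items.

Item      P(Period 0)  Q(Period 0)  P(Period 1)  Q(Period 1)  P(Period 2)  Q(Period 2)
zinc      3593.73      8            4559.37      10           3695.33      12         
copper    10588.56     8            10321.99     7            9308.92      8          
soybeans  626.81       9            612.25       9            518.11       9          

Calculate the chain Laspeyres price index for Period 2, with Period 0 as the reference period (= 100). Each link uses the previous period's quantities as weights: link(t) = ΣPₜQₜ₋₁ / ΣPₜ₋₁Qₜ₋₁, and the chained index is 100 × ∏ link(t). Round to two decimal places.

90.53

Link Period 0→Period 1:
ΣP(Period 1)Q(Period 0) = 4559.37×8 + 10321.99×8 + 612.25×9 = 36474.96 + 82575.92 + 5510.25 = 124561.13
ΣP(Period 0)Q(Period 0) = 3593.73×8 + 10588.56×8 + 626.81×9 = 28749.84 + 84708.48 + 5641.29 = 119099.61
link = 124561.13/119099.61 = 1.045857
Link Period 1→Period 2:
ΣP(Period 2)Q(Period 1) = 3695.33×10 + 9308.92×7 + 518.11×9 = 36953.3 + 65162.44 + 4662.99 = 106778.73
ΣP(Period 1)Q(Period 1) = 4559.37×10 + 10321.99×7 + 612.25×9 = 45593.7 + 72253.93 + 5510.25 = 123357.88
link = 106778.73/123357.88 = 0.865601
Chained index = 100 × 1.045857 × 0.865601 = 90.5295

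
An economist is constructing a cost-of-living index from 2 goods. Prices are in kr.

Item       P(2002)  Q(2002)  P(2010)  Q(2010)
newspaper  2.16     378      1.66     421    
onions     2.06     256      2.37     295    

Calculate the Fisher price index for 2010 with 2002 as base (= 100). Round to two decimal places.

Laspeyres component (base-period weights):
ΣP(2010)Q(2002) = 1.66×378 + 2.37×256 = 627.48 + 606.72 = 1234.2
ΣP(2002)Q(2002) = 2.16×378 + 2.06×256 = 816.48 + 527.36 = 1343.84
L = 1234.2 / 1343.84 × 100 = 91.8413
Paasche component (current-period weights):
ΣP(2010)Q(2010) = 1.66×421 + 2.37×295 = 698.86 + 699.15 = 1398.01
ΣP(2002)Q(2010) = 2.16×421 + 2.06×295 = 909.36 + 607.7 = 1517.06
P = 1398.01 / 1517.06 × 100 = 92.1526
Fisher = √(L × P) = √(91.8413 × 92.1526) = 91.9968

92.00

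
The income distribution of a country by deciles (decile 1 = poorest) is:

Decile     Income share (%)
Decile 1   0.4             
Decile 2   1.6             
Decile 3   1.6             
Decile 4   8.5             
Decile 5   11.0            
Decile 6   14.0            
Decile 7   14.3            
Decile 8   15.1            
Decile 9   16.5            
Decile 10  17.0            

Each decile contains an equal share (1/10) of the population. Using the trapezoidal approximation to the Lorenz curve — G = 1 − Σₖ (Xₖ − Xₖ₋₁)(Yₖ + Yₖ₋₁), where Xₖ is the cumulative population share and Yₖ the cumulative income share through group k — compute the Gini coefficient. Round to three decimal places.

0.342

Cumulative income shares Yₖ: 0.0040, 0.0200, 0.0360, 0.1210, 0.2310, 0.3710, 0.5140, 0.6650, 0.8300, 1.0000
Σ (Xₖ−Xₖ₋₁)(Yₖ+Yₖ₋₁) = (1/10)(0.0040+0.0000) + (1/10)(0.0200+0.0040) + (1/10)(0.0360+0.0200) + (1/10)(0.1210+0.0360) + (1/10)(0.2310+0.1210) + (1/10)(0.3710+0.2310) + (1/10)(0.5140+0.3710) + (1/10)(0.6650+0.5140) + (1/10)(0.8300+0.6650) + (1/10)(1.0000+0.8300)
  = 0.0004 + 0.0024 + 0.0056 + 0.0157 + 0.0352 + 0.0602 + 0.0885 + 0.1179 + 0.1495 + 0.1830 = 0.6584
G = 1 − 0.6584 = 0.3416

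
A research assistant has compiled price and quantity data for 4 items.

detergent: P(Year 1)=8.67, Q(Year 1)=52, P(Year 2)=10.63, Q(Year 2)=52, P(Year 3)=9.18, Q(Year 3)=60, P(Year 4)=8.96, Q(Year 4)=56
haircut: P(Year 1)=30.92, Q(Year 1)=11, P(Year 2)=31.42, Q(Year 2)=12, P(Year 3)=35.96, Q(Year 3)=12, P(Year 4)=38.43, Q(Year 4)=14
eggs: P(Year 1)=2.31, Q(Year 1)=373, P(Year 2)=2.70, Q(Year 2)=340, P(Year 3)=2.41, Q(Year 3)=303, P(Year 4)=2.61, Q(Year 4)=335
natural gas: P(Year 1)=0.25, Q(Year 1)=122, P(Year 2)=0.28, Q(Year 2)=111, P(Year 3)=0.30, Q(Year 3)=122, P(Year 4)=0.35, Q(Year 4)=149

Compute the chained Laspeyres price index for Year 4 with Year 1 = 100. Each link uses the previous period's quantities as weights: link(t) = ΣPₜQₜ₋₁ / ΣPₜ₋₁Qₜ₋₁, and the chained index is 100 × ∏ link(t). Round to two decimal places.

113.18

Link Year 1→Year 2:
ΣP(Year 2)Q(Year 1) = 10.63×52 + 31.42×11 + 2.70×373 + 0.28×122 = 552.76 + 345.62 + 1007.1 + 34.16 = 1939.64
ΣP(Year 1)Q(Year 1) = 8.67×52 + 30.92×11 + 2.31×373 + 0.25×122 = 450.84 + 340.12 + 861.63 + 30.5 = 1683.09
link = 1939.64/1683.09 = 1.152428
Link Year 2→Year 3:
ΣP(Year 3)Q(Year 2) = 9.18×52 + 35.96×12 + 2.41×340 + 0.30×111 = 477.36 + 431.52 + 819.4 + 33.3 = 1761.58
ΣP(Year 2)Q(Year 2) = 10.63×52 + 31.42×12 + 2.70×340 + 0.28×111 = 552.76 + 377.04 + 918 + 31.08 = 1878.88
link = 1761.58/1878.88 = 0.937569
Link Year 3→Year 4:
ΣP(Year 4)Q(Year 3) = 8.96×60 + 38.43×12 + 2.61×303 + 0.35×122 = 537.6 + 461.16 + 790.83 + 42.7 = 1832.29
ΣP(Year 3)Q(Year 3) = 9.18×60 + 35.96×12 + 2.41×303 + 0.30×122 = 550.8 + 431.52 + 730.23 + 36.6 = 1749.15
link = 1832.29/1749.15 = 1.047532
Chained index = 100 × 1.152428 × 0.937569 × 1.047532 = 113.1838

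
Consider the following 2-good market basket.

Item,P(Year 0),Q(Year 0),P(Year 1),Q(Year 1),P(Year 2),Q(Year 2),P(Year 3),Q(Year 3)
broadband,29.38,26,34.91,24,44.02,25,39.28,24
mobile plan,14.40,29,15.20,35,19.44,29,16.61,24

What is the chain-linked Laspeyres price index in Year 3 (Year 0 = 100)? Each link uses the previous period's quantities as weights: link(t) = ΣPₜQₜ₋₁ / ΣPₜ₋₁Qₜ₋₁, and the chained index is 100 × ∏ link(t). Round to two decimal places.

127.27

Link Year 0→Year 1:
ΣP(Year 1)Q(Year 0) = 34.91×26 + 15.20×29 = 907.66 + 440.8 = 1348.46
ΣP(Year 0)Q(Year 0) = 29.38×26 + 14.40×29 = 763.88 + 417.6 = 1181.48
link = 1348.46/1181.48 = 1.141331
Link Year 1→Year 2:
ΣP(Year 2)Q(Year 1) = 44.02×24 + 19.44×35 = 1056.48 + 680.4 = 1736.88
ΣP(Year 1)Q(Year 1) = 34.91×24 + 15.20×35 = 837.84 + 532 = 1369.84
link = 1736.88/1369.84 = 1.267944
Link Year 2→Year 3:
ΣP(Year 3)Q(Year 2) = 39.28×25 + 16.61×29 = 982 + 481.69 = 1463.69
ΣP(Year 2)Q(Year 2) = 44.02×25 + 19.44×29 = 1100.5 + 563.76 = 1664.26
link = 1463.69/1664.26 = 0.879484
Chained index = 100 × 1.141331 × 1.267944 × 0.879484 = 127.2740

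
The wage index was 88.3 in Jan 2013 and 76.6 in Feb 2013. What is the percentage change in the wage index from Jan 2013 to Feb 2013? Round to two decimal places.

-13.25%

Change = (76.6 − 88.3) / 88.3 × 100
       = -11.7 / 88.3 × 100 = -13.2503%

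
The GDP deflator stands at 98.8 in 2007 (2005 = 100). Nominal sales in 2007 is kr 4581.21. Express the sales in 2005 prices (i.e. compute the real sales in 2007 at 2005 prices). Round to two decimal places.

Real = Nominal ÷ (Index/100) = 4581.21 ÷ (98.8/100)
     = 4581.21 ÷ 0.988 = 4636.8522

4636.85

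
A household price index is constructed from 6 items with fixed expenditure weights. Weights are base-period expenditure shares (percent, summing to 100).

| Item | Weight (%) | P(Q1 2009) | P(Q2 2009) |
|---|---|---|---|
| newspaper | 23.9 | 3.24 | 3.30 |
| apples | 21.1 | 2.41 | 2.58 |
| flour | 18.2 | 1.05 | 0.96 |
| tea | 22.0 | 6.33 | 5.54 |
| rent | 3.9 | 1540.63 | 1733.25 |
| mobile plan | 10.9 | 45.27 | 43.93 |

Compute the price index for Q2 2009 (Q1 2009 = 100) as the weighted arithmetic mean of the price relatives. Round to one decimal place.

97.8

newspaper: 23.9 × (3.30/3.24) = 23.9 × 1.018519 = 24.3426
apples: 21.1 × (2.58/2.41) = 21.1 × 1.070539 = 22.5884
flour: 18.2 × (0.96/1.05) = 18.2 × 0.914286 = 16.6400
tea: 22.0 × (5.54/6.33) = 22.0 × 0.875197 = 19.2543
rent: 3.9 × (1733.25/1540.63) = 3.9 × 1.125027 = 4.3876
mobile plan: 10.9 × (43.93/45.27) = 10.9 × 0.970400 = 10.5774
Index = Σ wᵢ·(p₁ᵢ/p₀ᵢ) = 24.3426 + 22.5884 + 16.6400 + 19.2543 + 4.3876 + 10.5774 = 97.7903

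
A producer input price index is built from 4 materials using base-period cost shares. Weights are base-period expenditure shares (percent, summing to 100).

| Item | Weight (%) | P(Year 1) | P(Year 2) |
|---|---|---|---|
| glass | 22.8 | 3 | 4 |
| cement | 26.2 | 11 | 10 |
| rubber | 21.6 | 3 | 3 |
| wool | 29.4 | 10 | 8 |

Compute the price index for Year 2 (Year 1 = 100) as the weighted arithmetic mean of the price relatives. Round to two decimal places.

99.34

glass: 22.8 × (4/3) = 22.8 × 1.333333 = 30.4000
cement: 26.2 × (10/11) = 26.2 × 0.909091 = 23.8182
rubber: 21.6 × (3/3) = 21.6 × 1.000000 = 21.6000
wool: 29.4 × (8/10) = 29.4 × 0.800000 = 23.5200
Index = Σ wᵢ·(p₁ᵢ/p₀ᵢ) = 30.4000 + 23.8182 + 21.6000 + 23.5200 = 99.3382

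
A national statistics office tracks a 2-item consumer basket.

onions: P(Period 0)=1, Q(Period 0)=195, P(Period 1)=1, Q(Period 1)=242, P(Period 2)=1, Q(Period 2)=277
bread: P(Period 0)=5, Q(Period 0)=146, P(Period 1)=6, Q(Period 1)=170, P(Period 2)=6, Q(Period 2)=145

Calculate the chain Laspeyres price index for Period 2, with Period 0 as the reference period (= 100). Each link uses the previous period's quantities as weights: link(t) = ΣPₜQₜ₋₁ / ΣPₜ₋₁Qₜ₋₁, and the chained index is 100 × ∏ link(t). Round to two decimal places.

Link Period 0→Period 1:
ΣP(Period 1)Q(Period 0) = 1×195 + 6×146 = 195 + 876 = 1071
ΣP(Period 0)Q(Period 0) = 1×195 + 5×146 = 195 + 730 = 925
link = 1071/925 = 1.157838
Link Period 1→Period 2:
ΣP(Period 2)Q(Period 1) = 1×242 + 6×170 = 242 + 1020 = 1262
ΣP(Period 1)Q(Period 1) = 1×242 + 6×170 = 242 + 1020 = 1262
link = 1262/1262 = 1.000000
Chained index = 100 × 1.157838 × 1.000000 = 115.7838

115.78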